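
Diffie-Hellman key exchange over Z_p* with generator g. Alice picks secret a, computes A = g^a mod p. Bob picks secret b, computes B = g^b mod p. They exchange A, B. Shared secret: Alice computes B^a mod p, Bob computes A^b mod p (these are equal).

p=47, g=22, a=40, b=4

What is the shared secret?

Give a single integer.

A = 22^40 mod 47  (bits of 40 = 101000)
  bit 0 = 1: r = r^2 * 22 mod 47 = 1^2 * 22 = 1*22 = 22
  bit 1 = 0: r = r^2 mod 47 = 22^2 = 14
  bit 2 = 1: r = r^2 * 22 mod 47 = 14^2 * 22 = 8*22 = 35
  bit 3 = 0: r = r^2 mod 47 = 35^2 = 3
  bit 4 = 0: r = r^2 mod 47 = 3^2 = 9
  bit 5 = 0: r = r^2 mod 47 = 9^2 = 34
  -> A = 34
B = 22^4 mod 47  (bits of 4 = 100)
  bit 0 = 1: r = r^2 * 22 mod 47 = 1^2 * 22 = 1*22 = 22
  bit 1 = 0: r = r^2 mod 47 = 22^2 = 14
  bit 2 = 0: r = r^2 mod 47 = 14^2 = 8
  -> B = 8
s = B^a = 8^40 mod 47  (bits of 40 = 101000)
  bit 0 = 1: r = r^2 * 8 mod 47 = 1^2 * 8 = 1*8 = 8
  bit 1 = 0: r = r^2 mod 47 = 8^2 = 17
  bit 2 = 1: r = r^2 * 8 mod 47 = 17^2 * 8 = 7*8 = 9
  bit 3 = 0: r = r^2 mod 47 = 9^2 = 34
  bit 4 = 0: r = r^2 mod 47 = 34^2 = 28
  bit 5 = 0: r = r^2 mod 47 = 28^2 = 32
  -> s = B^a = 32

Answer: 32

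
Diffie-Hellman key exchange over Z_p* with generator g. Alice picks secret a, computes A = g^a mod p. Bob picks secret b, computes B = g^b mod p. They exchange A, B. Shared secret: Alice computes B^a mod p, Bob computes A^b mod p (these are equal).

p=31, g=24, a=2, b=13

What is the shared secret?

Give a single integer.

A = 24^2 mod 31  (bits of 2 = 10)
  bit 0 = 1: r = r^2 * 24 mod 31 = 1^2 * 24 = 1*24 = 24
  bit 1 = 0: r = r^2 mod 31 = 24^2 = 18
  -> A = 18
B = 24^13 mod 31  (bits of 13 = 1101)
  bit 0 = 1: r = r^2 * 24 mod 31 = 1^2 * 24 = 1*24 = 24
  bit 1 = 1: r = r^2 * 24 mod 31 = 24^2 * 24 = 18*24 = 29
  bit 2 = 0: r = r^2 mod 31 = 29^2 = 4
  bit 3 = 1: r = r^2 * 24 mod 31 = 4^2 * 24 = 16*24 = 12
  -> B = 12
s = B^a = 12^2 mod 31  (bits of 2 = 10)
  bit 0 = 1: r = r^2 * 12 mod 31 = 1^2 * 12 = 1*12 = 12
  bit 1 = 0: r = r^2 mod 31 = 12^2 = 20
  -> s = B^a = 20

Answer: 20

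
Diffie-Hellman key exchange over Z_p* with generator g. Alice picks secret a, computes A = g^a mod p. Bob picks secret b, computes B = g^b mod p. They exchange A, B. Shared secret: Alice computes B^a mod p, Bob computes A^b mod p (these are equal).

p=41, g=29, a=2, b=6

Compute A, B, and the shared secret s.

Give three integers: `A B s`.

A = 29^2 mod 41  (bits of 2 = 10)
  bit 0 = 1: r = r^2 * 29 mod 41 = 1^2 * 29 = 1*29 = 29
  bit 1 = 0: r = r^2 mod 41 = 29^2 = 21
  -> A = 21
B = 29^6 mod 41  (bits of 6 = 110)
  bit 0 = 1: r = r^2 * 29 mod 41 = 1^2 * 29 = 1*29 = 29
  bit 1 = 1: r = r^2 * 29 mod 41 = 29^2 * 29 = 21*29 = 35
  bit 2 = 0: r = r^2 mod 41 = 35^2 = 36
  -> B = 36
s = B^a = 36^2 mod 41  (bits of 2 = 10)
  bit 0 = 1: r = r^2 * 36 mod 41 = 1^2 * 36 = 1*36 = 36
  bit 1 = 0: r = r^2 mod 41 = 36^2 = 25
  -> s = B^a = 25

Answer: 21 36 25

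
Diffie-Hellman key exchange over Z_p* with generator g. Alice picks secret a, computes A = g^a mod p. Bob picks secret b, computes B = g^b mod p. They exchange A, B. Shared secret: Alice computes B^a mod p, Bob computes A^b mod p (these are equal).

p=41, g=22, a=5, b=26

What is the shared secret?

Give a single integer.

A = 22^5 mod 41  (bits of 5 = 101)
  bit 0 = 1: r = r^2 * 22 mod 41 = 1^2 * 22 = 1*22 = 22
  bit 1 = 0: r = r^2 mod 41 = 22^2 = 33
  bit 2 = 1: r = r^2 * 22 mod 41 = 33^2 * 22 = 23*22 = 14
  -> A = 14
B = 22^26 mod 41  (bits of 26 = 11010)
  bit 0 = 1: r = r^2 * 22 mod 41 = 1^2 * 22 = 1*22 = 22
  bit 1 = 1: r = r^2 * 22 mod 41 = 22^2 * 22 = 33*22 = 29
  bit 2 = 0: r = r^2 mod 41 = 29^2 = 21
  bit 3 = 1: r = r^2 * 22 mod 41 = 21^2 * 22 = 31*22 = 26
  bit 4 = 0: r = r^2 mod 41 = 26^2 = 20
  -> B = 20
s = B^a = 20^5 mod 41  (bits of 5 = 101)
  bit 0 = 1: r = r^2 * 20 mod 41 = 1^2 * 20 = 1*20 = 20
  bit 1 = 0: r = r^2 mod 41 = 20^2 = 31
  bit 2 = 1: r = r^2 * 20 mod 41 = 31^2 * 20 = 18*20 = 32
  -> s = B^a = 32

Answer: 32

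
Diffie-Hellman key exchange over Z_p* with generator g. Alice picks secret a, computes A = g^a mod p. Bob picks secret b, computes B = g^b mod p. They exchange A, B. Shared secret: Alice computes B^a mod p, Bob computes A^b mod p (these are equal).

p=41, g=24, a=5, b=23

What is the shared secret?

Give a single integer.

Answer: 3

Derivation:
A = 24^5 mod 41  (bits of 5 = 101)
  bit 0 = 1: r = r^2 * 24 mod 41 = 1^2 * 24 = 1*24 = 24
  bit 1 = 0: r = r^2 mod 41 = 24^2 = 2
  bit 2 = 1: r = r^2 * 24 mod 41 = 2^2 * 24 = 4*24 = 14
  -> A = 14
B = 24^23 mod 41  (bits of 23 = 10111)
  bit 0 = 1: r = r^2 * 24 mod 41 = 1^2 * 24 = 1*24 = 24
  bit 1 = 0: r = r^2 mod 41 = 24^2 = 2
  bit 2 = 1: r = r^2 * 24 mod 41 = 2^2 * 24 = 4*24 = 14
  bit 3 = 1: r = r^2 * 24 mod 41 = 14^2 * 24 = 32*24 = 30
  bit 4 = 1: r = r^2 * 24 mod 41 = 30^2 * 24 = 39*24 = 34
  -> B = 34
s = B^a = 34^5 mod 41  (bits of 5 = 101)
  bit 0 = 1: r = r^2 * 34 mod 41 = 1^2 * 34 = 1*34 = 34
  bit 1 = 0: r = r^2 mod 41 = 34^2 = 8
  bit 2 = 1: r = r^2 * 34 mod 41 = 8^2 * 34 = 23*34 = 3
  -> s = B^a = 3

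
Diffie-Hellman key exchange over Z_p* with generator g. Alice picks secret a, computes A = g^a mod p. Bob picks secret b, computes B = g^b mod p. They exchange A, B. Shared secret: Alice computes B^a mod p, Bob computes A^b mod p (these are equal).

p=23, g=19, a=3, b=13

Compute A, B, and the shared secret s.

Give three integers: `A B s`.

Answer: 5 7 21

Derivation:
A = 19^3 mod 23  (bits of 3 = 11)
  bit 0 = 1: r = r^2 * 19 mod 23 = 1^2 * 19 = 1*19 = 19
  bit 1 = 1: r = r^2 * 19 mod 23 = 19^2 * 19 = 16*19 = 5
  -> A = 5
B = 19^13 mod 23  (bits of 13 = 1101)
  bit 0 = 1: r = r^2 * 19 mod 23 = 1^2 * 19 = 1*19 = 19
  bit 1 = 1: r = r^2 * 19 mod 23 = 19^2 * 19 = 16*19 = 5
  bit 2 = 0: r = r^2 mod 23 = 5^2 = 2
  bit 3 = 1: r = r^2 * 19 mod 23 = 2^2 * 19 = 4*19 = 7
  -> B = 7
s = B^a = 7^3 mod 23  (bits of 3 = 11)
  bit 0 = 1: r = r^2 * 7 mod 23 = 1^2 * 7 = 1*7 = 7
  bit 1 = 1: r = r^2 * 7 mod 23 = 7^2 * 7 = 3*7 = 21
  -> s = B^a = 21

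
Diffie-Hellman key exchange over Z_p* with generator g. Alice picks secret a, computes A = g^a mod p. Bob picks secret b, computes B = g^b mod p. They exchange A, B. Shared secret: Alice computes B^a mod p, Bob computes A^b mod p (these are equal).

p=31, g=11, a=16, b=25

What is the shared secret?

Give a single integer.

A = 11^16 mod 31  (bits of 16 = 10000)
  bit 0 = 1: r = r^2 * 11 mod 31 = 1^2 * 11 = 1*11 = 11
  bit 1 = 0: r = r^2 mod 31 = 11^2 = 28
  bit 2 = 0: r = r^2 mod 31 = 28^2 = 9
  bit 3 = 0: r = r^2 mod 31 = 9^2 = 19
  bit 4 = 0: r = r^2 mod 31 = 19^2 = 20
  -> A = 20
B = 11^25 mod 31  (bits of 25 = 11001)
  bit 0 = 1: r = r^2 * 11 mod 31 = 1^2 * 11 = 1*11 = 11
  bit 1 = 1: r = r^2 * 11 mod 31 = 11^2 * 11 = 28*11 = 29
  bit 2 = 0: r = r^2 mod 31 = 29^2 = 4
  bit 3 = 0: r = r^2 mod 31 = 4^2 = 16
  bit 4 = 1: r = r^2 * 11 mod 31 = 16^2 * 11 = 8*11 = 26
  -> B = 26
s = B^a = 26^16 mod 31  (bits of 16 = 10000)
  bit 0 = 1: r = r^2 * 26 mod 31 = 1^2 * 26 = 1*26 = 26
  bit 1 = 0: r = r^2 mod 31 = 26^2 = 25
  bit 2 = 0: r = r^2 mod 31 = 25^2 = 5
  bit 3 = 0: r = r^2 mod 31 = 5^2 = 25
  bit 4 = 0: r = r^2 mod 31 = 25^2 = 5
  -> s = B^a = 5

Answer: 5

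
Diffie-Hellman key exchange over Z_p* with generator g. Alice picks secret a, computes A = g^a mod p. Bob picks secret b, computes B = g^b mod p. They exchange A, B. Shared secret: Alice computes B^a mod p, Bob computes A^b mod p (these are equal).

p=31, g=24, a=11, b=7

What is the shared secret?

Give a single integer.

Answer: 13

Derivation:
A = 24^11 mod 31  (bits of 11 = 1011)
  bit 0 = 1: r = r^2 * 24 mod 31 = 1^2 * 24 = 1*24 = 24
  bit 1 = 0: r = r^2 mod 31 = 24^2 = 18
  bit 2 = 1: r = r^2 * 24 mod 31 = 18^2 * 24 = 14*24 = 26
  bit 3 = 1: r = r^2 * 24 mod 31 = 26^2 * 24 = 25*24 = 11
  -> A = 11
B = 24^7 mod 31  (bits of 7 = 111)
  bit 0 = 1: r = r^2 * 24 mod 31 = 1^2 * 24 = 1*24 = 24
  bit 1 = 1: r = r^2 * 24 mod 31 = 24^2 * 24 = 18*24 = 29
  bit 2 = 1: r = r^2 * 24 mod 31 = 29^2 * 24 = 4*24 = 3
  -> B = 3
s = B^a = 3^11 mod 31  (bits of 11 = 1011)
  bit 0 = 1: r = r^2 * 3 mod 31 = 1^2 * 3 = 1*3 = 3
  bit 1 = 0: r = r^2 mod 31 = 3^2 = 9
  bit 2 = 1: r = r^2 * 3 mod 31 = 9^2 * 3 = 19*3 = 26
  bit 3 = 1: r = r^2 * 3 mod 31 = 26^2 * 3 = 25*3 = 13
  -> s = B^a = 13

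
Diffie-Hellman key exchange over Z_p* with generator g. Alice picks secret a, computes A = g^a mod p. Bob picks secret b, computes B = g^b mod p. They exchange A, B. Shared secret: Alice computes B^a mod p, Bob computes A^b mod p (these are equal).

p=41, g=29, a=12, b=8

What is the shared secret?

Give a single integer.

Answer: 37

Derivation:
A = 29^12 mod 41  (bits of 12 = 1100)
  bit 0 = 1: r = r^2 * 29 mod 41 = 1^2 * 29 = 1*29 = 29
  bit 1 = 1: r = r^2 * 29 mod 41 = 29^2 * 29 = 21*29 = 35
  bit 2 = 0: r = r^2 mod 41 = 35^2 = 36
  bit 3 = 0: r = r^2 mod 41 = 36^2 = 25
  -> A = 25
B = 29^8 mod 41  (bits of 8 = 1000)
  bit 0 = 1: r = r^2 * 29 mod 41 = 1^2 * 29 = 1*29 = 29
  bit 1 = 0: r = r^2 mod 41 = 29^2 = 21
  bit 2 = 0: r = r^2 mod 41 = 21^2 = 31
  bit 3 = 0: r = r^2 mod 41 = 31^2 = 18
  -> B = 18
s = B^a = 18^12 mod 41  (bits of 12 = 1100)
  bit 0 = 1: r = r^2 * 18 mod 41 = 1^2 * 18 = 1*18 = 18
  bit 1 = 1: r = r^2 * 18 mod 41 = 18^2 * 18 = 37*18 = 10
  bit 2 = 0: r = r^2 mod 41 = 10^2 = 18
  bit 3 = 0: r = r^2 mod 41 = 18^2 = 37
  -> s = B^a = 37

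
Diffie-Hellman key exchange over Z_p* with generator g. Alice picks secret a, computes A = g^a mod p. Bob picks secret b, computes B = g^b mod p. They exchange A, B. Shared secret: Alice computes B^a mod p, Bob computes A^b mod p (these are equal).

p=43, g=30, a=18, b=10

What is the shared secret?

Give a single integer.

A = 30^18 mod 43  (bits of 18 = 10010)
  bit 0 = 1: r = r^2 * 30 mod 43 = 1^2 * 30 = 1*30 = 30
  bit 1 = 0: r = r^2 mod 43 = 30^2 = 40
  bit 2 = 0: r = r^2 mod 43 = 40^2 = 9
  bit 3 = 1: r = r^2 * 30 mod 43 = 9^2 * 30 = 38*30 = 22
  bit 4 = 0: r = r^2 mod 43 = 22^2 = 11
  -> A = 11
B = 30^10 mod 43  (bits of 10 = 1010)
  bit 0 = 1: r = r^2 * 30 mod 43 = 1^2 * 30 = 1*30 = 30
  bit 1 = 0: r = r^2 mod 43 = 30^2 = 40
  bit 2 = 1: r = r^2 * 30 mod 43 = 40^2 * 30 = 9*30 = 12
  bit 3 = 0: r = r^2 mod 43 = 12^2 = 15
  -> B = 15
s = B^a = 15^18 mod 43  (bits of 18 = 10010)
  bit 0 = 1: r = r^2 * 15 mod 43 = 1^2 * 15 = 1*15 = 15
  bit 1 = 0: r = r^2 mod 43 = 15^2 = 10
  bit 2 = 0: r = r^2 mod 43 = 10^2 = 14
  bit 3 = 1: r = r^2 * 15 mod 43 = 14^2 * 15 = 24*15 = 16
  bit 4 = 0: r = r^2 mod 43 = 16^2 = 41
  -> s = B^a = 41

Answer: 41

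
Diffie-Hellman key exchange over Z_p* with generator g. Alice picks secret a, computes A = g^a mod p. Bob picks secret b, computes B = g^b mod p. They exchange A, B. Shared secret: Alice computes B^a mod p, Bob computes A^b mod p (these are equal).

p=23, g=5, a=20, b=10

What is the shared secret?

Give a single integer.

A = 5^20 mod 23  (bits of 20 = 10100)
  bit 0 = 1: r = r^2 * 5 mod 23 = 1^2 * 5 = 1*5 = 5
  bit 1 = 0: r = r^2 mod 23 = 5^2 = 2
  bit 2 = 1: r = r^2 * 5 mod 23 = 2^2 * 5 = 4*5 = 20
  bit 3 = 0: r = r^2 mod 23 = 20^2 = 9
  bit 4 = 0: r = r^2 mod 23 = 9^2 = 12
  -> A = 12
B = 5^10 mod 23  (bits of 10 = 1010)
  bit 0 = 1: r = r^2 * 5 mod 23 = 1^2 * 5 = 1*5 = 5
  bit 1 = 0: r = r^2 mod 23 = 5^2 = 2
  bit 2 = 1: r = r^2 * 5 mod 23 = 2^2 * 5 = 4*5 = 20
  bit 3 = 0: r = r^2 mod 23 = 20^2 = 9
  -> B = 9
s = B^a = 9^20 mod 23  (bits of 20 = 10100)
  bit 0 = 1: r = r^2 * 9 mod 23 = 1^2 * 9 = 1*9 = 9
  bit 1 = 0: r = r^2 mod 23 = 9^2 = 12
  bit 2 = 1: r = r^2 * 9 mod 23 = 12^2 * 9 = 6*9 = 8
  bit 3 = 0: r = r^2 mod 23 = 8^2 = 18
  bit 4 = 0: r = r^2 mod 23 = 18^2 = 2
  -> s = B^a = 2

Answer: 2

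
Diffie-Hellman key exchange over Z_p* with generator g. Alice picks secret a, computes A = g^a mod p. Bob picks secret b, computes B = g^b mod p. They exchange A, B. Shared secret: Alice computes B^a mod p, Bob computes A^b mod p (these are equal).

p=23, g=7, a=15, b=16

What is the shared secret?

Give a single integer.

Answer: 8

Derivation:
A = 7^15 mod 23  (bits of 15 = 1111)
  bit 0 = 1: r = r^2 * 7 mod 23 = 1^2 * 7 = 1*7 = 7
  bit 1 = 1: r = r^2 * 7 mod 23 = 7^2 * 7 = 3*7 = 21
  bit 2 = 1: r = r^2 * 7 mod 23 = 21^2 * 7 = 4*7 = 5
  bit 3 = 1: r = r^2 * 7 mod 23 = 5^2 * 7 = 2*7 = 14
  -> A = 14
B = 7^16 mod 23  (bits of 16 = 10000)
  bit 0 = 1: r = r^2 * 7 mod 23 = 1^2 * 7 = 1*7 = 7
  bit 1 = 0: r = r^2 mod 23 = 7^2 = 3
  bit 2 = 0: r = r^2 mod 23 = 3^2 = 9
  bit 3 = 0: r = r^2 mod 23 = 9^2 = 12
  bit 4 = 0: r = r^2 mod 23 = 12^2 = 6
  -> B = 6
s = B^a = 6^15 mod 23  (bits of 15 = 1111)
  bit 0 = 1: r = r^2 * 6 mod 23 = 1^2 * 6 = 1*6 = 6
  bit 1 = 1: r = r^2 * 6 mod 23 = 6^2 * 6 = 13*6 = 9
  bit 2 = 1: r = r^2 * 6 mod 23 = 9^2 * 6 = 12*6 = 3
  bit 3 = 1: r = r^2 * 6 mod 23 = 3^2 * 6 = 9*6 = 8
  -> s = B^a = 8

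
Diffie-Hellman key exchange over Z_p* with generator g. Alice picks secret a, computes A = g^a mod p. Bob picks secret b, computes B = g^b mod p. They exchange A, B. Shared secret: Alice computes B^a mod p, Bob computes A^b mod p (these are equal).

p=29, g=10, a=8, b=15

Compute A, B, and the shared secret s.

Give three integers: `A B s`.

Answer: 25 19 25

Derivation:
A = 10^8 mod 29  (bits of 8 = 1000)
  bit 0 = 1: r = r^2 * 10 mod 29 = 1^2 * 10 = 1*10 = 10
  bit 1 = 0: r = r^2 mod 29 = 10^2 = 13
  bit 2 = 0: r = r^2 mod 29 = 13^2 = 24
  bit 3 = 0: r = r^2 mod 29 = 24^2 = 25
  -> A = 25
B = 10^15 mod 29  (bits of 15 = 1111)
  bit 0 = 1: r = r^2 * 10 mod 29 = 1^2 * 10 = 1*10 = 10
  bit 1 = 1: r = r^2 * 10 mod 29 = 10^2 * 10 = 13*10 = 14
  bit 2 = 1: r = r^2 * 10 mod 29 = 14^2 * 10 = 22*10 = 17
  bit 3 = 1: r = r^2 * 10 mod 29 = 17^2 * 10 = 28*10 = 19
  -> B = 19
s = B^a = 19^8 mod 29  (bits of 8 = 1000)
  bit 0 = 1: r = r^2 * 19 mod 29 = 1^2 * 19 = 1*19 = 19
  bit 1 = 0: r = r^2 mod 29 = 19^2 = 13
  bit 2 = 0: r = r^2 mod 29 = 13^2 = 24
  bit 3 = 0: r = r^2 mod 29 = 24^2 = 25
  -> s = B^a = 25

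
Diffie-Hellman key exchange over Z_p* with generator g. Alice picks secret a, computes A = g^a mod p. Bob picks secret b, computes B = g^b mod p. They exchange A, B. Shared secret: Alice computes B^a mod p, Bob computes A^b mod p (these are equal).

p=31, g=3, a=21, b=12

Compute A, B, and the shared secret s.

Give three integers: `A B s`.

A = 3^21 mod 31  (bits of 21 = 10101)
  bit 0 = 1: r = r^2 * 3 mod 31 = 1^2 * 3 = 1*3 = 3
  bit 1 = 0: r = r^2 mod 31 = 3^2 = 9
  bit 2 = 1: r = r^2 * 3 mod 31 = 9^2 * 3 = 19*3 = 26
  bit 3 = 0: r = r^2 mod 31 = 26^2 = 25
  bit 4 = 1: r = r^2 * 3 mod 31 = 25^2 * 3 = 5*3 = 15
  -> A = 15
B = 3^12 mod 31  (bits of 12 = 1100)
  bit 0 = 1: r = r^2 * 3 mod 31 = 1^2 * 3 = 1*3 = 3
  bit 1 = 1: r = r^2 * 3 mod 31 = 3^2 * 3 = 9*3 = 27
  bit 2 = 0: r = r^2 mod 31 = 27^2 = 16
  bit 3 = 0: r = r^2 mod 31 = 16^2 = 8
  -> B = 8
s = B^a = 8^21 mod 31  (bits of 21 = 10101)
  bit 0 = 1: r = r^2 * 8 mod 31 = 1^2 * 8 = 1*8 = 8
  bit 1 = 0: r = r^2 mod 31 = 8^2 = 2
  bit 2 = 1: r = r^2 * 8 mod 31 = 2^2 * 8 = 4*8 = 1
  bit 3 = 0: r = r^2 mod 31 = 1^2 = 1
  bit 4 = 1: r = r^2 * 8 mod 31 = 1^2 * 8 = 1*8 = 8
  -> s = B^a = 8

Answer: 15 8 8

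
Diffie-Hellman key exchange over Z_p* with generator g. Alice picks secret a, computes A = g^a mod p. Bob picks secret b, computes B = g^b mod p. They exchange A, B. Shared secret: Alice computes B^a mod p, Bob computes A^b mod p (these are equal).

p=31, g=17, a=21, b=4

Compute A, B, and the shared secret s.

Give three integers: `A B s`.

A = 17^21 mod 31  (bits of 21 = 10101)
  bit 0 = 1: r = r^2 * 17 mod 31 = 1^2 * 17 = 1*17 = 17
  bit 1 = 0: r = r^2 mod 31 = 17^2 = 10
  bit 2 = 1: r = r^2 * 17 mod 31 = 10^2 * 17 = 7*17 = 26
  bit 3 = 0: r = r^2 mod 31 = 26^2 = 25
  bit 4 = 1: r = r^2 * 17 mod 31 = 25^2 * 17 = 5*17 = 23
  -> A = 23
B = 17^4 mod 31  (bits of 4 = 100)
  bit 0 = 1: r = r^2 * 17 mod 31 = 1^2 * 17 = 1*17 = 17
  bit 1 = 0: r = r^2 mod 31 = 17^2 = 10
  bit 2 = 0: r = r^2 mod 31 = 10^2 = 7
  -> B = 7
s = B^a = 7^21 mod 31  (bits of 21 = 10101)
  bit 0 = 1: r = r^2 * 7 mod 31 = 1^2 * 7 = 1*7 = 7
  bit 1 = 0: r = r^2 mod 31 = 7^2 = 18
  bit 2 = 1: r = r^2 * 7 mod 31 = 18^2 * 7 = 14*7 = 5
  bit 3 = 0: r = r^2 mod 31 = 5^2 = 25
  bit 4 = 1: r = r^2 * 7 mod 31 = 25^2 * 7 = 5*7 = 4
  -> s = B^a = 4

Answer: 23 7 4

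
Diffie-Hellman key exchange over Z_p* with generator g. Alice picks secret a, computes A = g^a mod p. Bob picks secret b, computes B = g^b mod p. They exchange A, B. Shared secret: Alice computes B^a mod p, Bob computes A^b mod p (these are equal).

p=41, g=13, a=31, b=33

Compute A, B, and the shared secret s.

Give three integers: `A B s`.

Answer: 6 30 17

Derivation:
A = 13^31 mod 41  (bits of 31 = 11111)
  bit 0 = 1: r = r^2 * 13 mod 41 = 1^2 * 13 = 1*13 = 13
  bit 1 = 1: r = r^2 * 13 mod 41 = 13^2 * 13 = 5*13 = 24
  bit 2 = 1: r = r^2 * 13 mod 41 = 24^2 * 13 = 2*13 = 26
  bit 3 = 1: r = r^2 * 13 mod 41 = 26^2 * 13 = 20*13 = 14
  bit 4 = 1: r = r^2 * 13 mod 41 = 14^2 * 13 = 32*13 = 6
  -> A = 6
B = 13^33 mod 41  (bits of 33 = 100001)
  bit 0 = 1: r = r^2 * 13 mod 41 = 1^2 * 13 = 1*13 = 13
  bit 1 = 0: r = r^2 mod 41 = 13^2 = 5
  bit 2 = 0: r = r^2 mod 41 = 5^2 = 25
  bit 3 = 0: r = r^2 mod 41 = 25^2 = 10
  bit 4 = 0: r = r^2 mod 41 = 10^2 = 18
  bit 5 = 1: r = r^2 * 13 mod 41 = 18^2 * 13 = 37*13 = 30
  -> B = 30
s = B^a = 30^31 mod 41  (bits of 31 = 11111)
  bit 0 = 1: r = r^2 * 30 mod 41 = 1^2 * 30 = 1*30 = 30
  bit 1 = 1: r = r^2 * 30 mod 41 = 30^2 * 30 = 39*30 = 22
  bit 2 = 1: r = r^2 * 30 mod 41 = 22^2 * 30 = 33*30 = 6
  bit 3 = 1: r = r^2 * 30 mod 41 = 6^2 * 30 = 36*30 = 14
  bit 4 = 1: r = r^2 * 30 mod 41 = 14^2 * 30 = 32*30 = 17
  -> s = B^a = 17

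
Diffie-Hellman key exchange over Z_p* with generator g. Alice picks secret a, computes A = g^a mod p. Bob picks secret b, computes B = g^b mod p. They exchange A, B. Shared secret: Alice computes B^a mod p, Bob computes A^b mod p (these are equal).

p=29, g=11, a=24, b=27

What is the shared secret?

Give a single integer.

Answer: 25

Derivation:
A = 11^24 mod 29  (bits of 24 = 11000)
  bit 0 = 1: r = r^2 * 11 mod 29 = 1^2 * 11 = 1*11 = 11
  bit 1 = 1: r = r^2 * 11 mod 29 = 11^2 * 11 = 5*11 = 26
  bit 2 = 0: r = r^2 mod 29 = 26^2 = 9
  bit 3 = 0: r = r^2 mod 29 = 9^2 = 23
  bit 4 = 0: r = r^2 mod 29 = 23^2 = 7
  -> A = 7
B = 11^27 mod 29  (bits of 27 = 11011)
  bit 0 = 1: r = r^2 * 11 mod 29 = 1^2 * 11 = 1*11 = 11
  bit 1 = 1: r = r^2 * 11 mod 29 = 11^2 * 11 = 5*11 = 26
  bit 2 = 0: r = r^2 mod 29 = 26^2 = 9
  bit 3 = 1: r = r^2 * 11 mod 29 = 9^2 * 11 = 23*11 = 21
  bit 4 = 1: r = r^2 * 11 mod 29 = 21^2 * 11 = 6*11 = 8
  -> B = 8
s = B^a = 8^24 mod 29  (bits of 24 = 11000)
  bit 0 = 1: r = r^2 * 8 mod 29 = 1^2 * 8 = 1*8 = 8
  bit 1 = 1: r = r^2 * 8 mod 29 = 8^2 * 8 = 6*8 = 19
  bit 2 = 0: r = r^2 mod 29 = 19^2 = 13
  bit 3 = 0: r = r^2 mod 29 = 13^2 = 24
  bit 4 = 0: r = r^2 mod 29 = 24^2 = 25
  -> s = B^a = 25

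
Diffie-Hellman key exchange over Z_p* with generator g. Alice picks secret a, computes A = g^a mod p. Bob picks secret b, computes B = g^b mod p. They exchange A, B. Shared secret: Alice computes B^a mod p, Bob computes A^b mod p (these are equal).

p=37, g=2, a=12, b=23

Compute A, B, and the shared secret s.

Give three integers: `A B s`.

Answer: 26 5 10

Derivation:
A = 2^12 mod 37  (bits of 12 = 1100)
  bit 0 = 1: r = r^2 * 2 mod 37 = 1^2 * 2 = 1*2 = 2
  bit 1 = 1: r = r^2 * 2 mod 37 = 2^2 * 2 = 4*2 = 8
  bit 2 = 0: r = r^2 mod 37 = 8^2 = 27
  bit 3 = 0: r = r^2 mod 37 = 27^2 = 26
  -> A = 26
B = 2^23 mod 37  (bits of 23 = 10111)
  bit 0 = 1: r = r^2 * 2 mod 37 = 1^2 * 2 = 1*2 = 2
  bit 1 = 0: r = r^2 mod 37 = 2^2 = 4
  bit 2 = 1: r = r^2 * 2 mod 37 = 4^2 * 2 = 16*2 = 32
  bit 3 = 1: r = r^2 * 2 mod 37 = 32^2 * 2 = 25*2 = 13
  bit 4 = 1: r = r^2 * 2 mod 37 = 13^2 * 2 = 21*2 = 5
  -> B = 5
s = B^a = 5^12 mod 37  (bits of 12 = 1100)
  bit 0 = 1: r = r^2 * 5 mod 37 = 1^2 * 5 = 1*5 = 5
  bit 1 = 1: r = r^2 * 5 mod 37 = 5^2 * 5 = 25*5 = 14
  bit 2 = 0: r = r^2 mod 37 = 14^2 = 11
  bit 3 = 0: r = r^2 mod 37 = 11^2 = 10
  -> s = B^a = 10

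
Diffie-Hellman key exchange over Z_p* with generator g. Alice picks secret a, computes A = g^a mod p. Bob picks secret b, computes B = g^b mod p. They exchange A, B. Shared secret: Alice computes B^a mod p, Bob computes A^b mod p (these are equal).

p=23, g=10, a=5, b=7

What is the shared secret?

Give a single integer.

Answer: 15

Derivation:
A = 10^5 mod 23  (bits of 5 = 101)
  bit 0 = 1: r = r^2 * 10 mod 23 = 1^2 * 10 = 1*10 = 10
  bit 1 = 0: r = r^2 mod 23 = 10^2 = 8
  bit 2 = 1: r = r^2 * 10 mod 23 = 8^2 * 10 = 18*10 = 19
  -> A = 19
B = 10^7 mod 23  (bits of 7 = 111)
  bit 0 = 1: r = r^2 * 10 mod 23 = 1^2 * 10 = 1*10 = 10
  bit 1 = 1: r = r^2 * 10 mod 23 = 10^2 * 10 = 8*10 = 11
  bit 2 = 1: r = r^2 * 10 mod 23 = 11^2 * 10 = 6*10 = 14
  -> B = 14
s = B^a = 14^5 mod 23  (bits of 5 = 101)
  bit 0 = 1: r = r^2 * 14 mod 23 = 1^2 * 14 = 1*14 = 14
  bit 1 = 0: r = r^2 mod 23 = 14^2 = 12
  bit 2 = 1: r = r^2 * 14 mod 23 = 12^2 * 14 = 6*14 = 15
  -> s = B^a = 15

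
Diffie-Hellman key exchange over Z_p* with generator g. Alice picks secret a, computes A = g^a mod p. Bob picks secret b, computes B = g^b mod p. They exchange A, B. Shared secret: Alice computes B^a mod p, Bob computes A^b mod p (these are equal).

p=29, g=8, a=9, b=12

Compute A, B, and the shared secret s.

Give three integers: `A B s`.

A = 8^9 mod 29  (bits of 9 = 1001)
  bit 0 = 1: r = r^2 * 8 mod 29 = 1^2 * 8 = 1*8 = 8
  bit 1 = 0: r = r^2 mod 29 = 8^2 = 6
  bit 2 = 0: r = r^2 mod 29 = 6^2 = 7
  bit 3 = 1: r = r^2 * 8 mod 29 = 7^2 * 8 = 20*8 = 15
  -> A = 15
B = 8^12 mod 29  (bits of 12 = 1100)
  bit 0 = 1: r = r^2 * 8 mod 29 = 1^2 * 8 = 1*8 = 8
  bit 1 = 1: r = r^2 * 8 mod 29 = 8^2 * 8 = 6*8 = 19
  bit 2 = 0: r = r^2 mod 29 = 19^2 = 13
  bit 3 = 0: r = r^2 mod 29 = 13^2 = 24
  -> B = 24
s = B^a = 24^9 mod 29  (bits of 9 = 1001)
  bit 0 = 1: r = r^2 * 24 mod 29 = 1^2 * 24 = 1*24 = 24
  bit 1 = 0: r = r^2 mod 29 = 24^2 = 25
  bit 2 = 0: r = r^2 mod 29 = 25^2 = 16
  bit 3 = 1: r = r^2 * 24 mod 29 = 16^2 * 24 = 24*24 = 25
  -> s = B^a = 25

Answer: 15 24 25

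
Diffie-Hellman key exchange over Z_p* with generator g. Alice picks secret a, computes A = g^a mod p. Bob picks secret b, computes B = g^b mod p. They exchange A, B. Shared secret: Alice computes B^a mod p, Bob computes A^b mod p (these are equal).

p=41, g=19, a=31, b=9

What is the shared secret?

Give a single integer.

A = 19^31 mod 41  (bits of 31 = 11111)
  bit 0 = 1: r = r^2 * 19 mod 41 = 1^2 * 19 = 1*19 = 19
  bit 1 = 1: r = r^2 * 19 mod 41 = 19^2 * 19 = 33*19 = 12
  bit 2 = 1: r = r^2 * 19 mod 41 = 12^2 * 19 = 21*19 = 30
  bit 3 = 1: r = r^2 * 19 mod 41 = 30^2 * 19 = 39*19 = 3
  bit 4 = 1: r = r^2 * 19 mod 41 = 3^2 * 19 = 9*19 = 7
  -> A = 7
B = 19^9 mod 41  (bits of 9 = 1001)
  bit 0 = 1: r = r^2 * 19 mod 41 = 1^2 * 19 = 1*19 = 19
  bit 1 = 0: r = r^2 mod 41 = 19^2 = 33
  bit 2 = 0: r = r^2 mod 41 = 33^2 = 23
  bit 3 = 1: r = r^2 * 19 mod 41 = 23^2 * 19 = 37*19 = 6
  -> B = 6
s = B^a = 6^31 mod 41  (bits of 31 = 11111)
  bit 0 = 1: r = r^2 * 6 mod 41 = 1^2 * 6 = 1*6 = 6
  bit 1 = 1: r = r^2 * 6 mod 41 = 6^2 * 6 = 36*6 = 11
  bit 2 = 1: r = r^2 * 6 mod 41 = 11^2 * 6 = 39*6 = 29
  bit 3 = 1: r = r^2 * 6 mod 41 = 29^2 * 6 = 21*6 = 3
  bit 4 = 1: r = r^2 * 6 mod 41 = 3^2 * 6 = 9*6 = 13
  -> s = B^a = 13

Answer: 13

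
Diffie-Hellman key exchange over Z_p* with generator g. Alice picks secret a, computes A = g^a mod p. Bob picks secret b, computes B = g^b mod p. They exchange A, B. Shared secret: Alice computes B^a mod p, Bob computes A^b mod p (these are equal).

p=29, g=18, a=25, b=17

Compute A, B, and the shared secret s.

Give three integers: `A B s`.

Answer: 10 26 15

Derivation:
A = 18^25 mod 29  (bits of 25 = 11001)
  bit 0 = 1: r = r^2 * 18 mod 29 = 1^2 * 18 = 1*18 = 18
  bit 1 = 1: r = r^2 * 18 mod 29 = 18^2 * 18 = 5*18 = 3
  bit 2 = 0: r = r^2 mod 29 = 3^2 = 9
  bit 3 = 0: r = r^2 mod 29 = 9^2 = 23
  bit 4 = 1: r = r^2 * 18 mod 29 = 23^2 * 18 = 7*18 = 10
  -> A = 10
B = 18^17 mod 29  (bits of 17 = 10001)
  bit 0 = 1: r = r^2 * 18 mod 29 = 1^2 * 18 = 1*18 = 18
  bit 1 = 0: r = r^2 mod 29 = 18^2 = 5
  bit 2 = 0: r = r^2 mod 29 = 5^2 = 25
  bit 3 = 0: r = r^2 mod 29 = 25^2 = 16
  bit 4 = 1: r = r^2 * 18 mod 29 = 16^2 * 18 = 24*18 = 26
  -> B = 26
s = B^a = 26^25 mod 29  (bits of 25 = 11001)
  bit 0 = 1: r = r^2 * 26 mod 29 = 1^2 * 26 = 1*26 = 26
  bit 1 = 1: r = r^2 * 26 mod 29 = 26^2 * 26 = 9*26 = 2
  bit 2 = 0: r = r^2 mod 29 = 2^2 = 4
  bit 3 = 0: r = r^2 mod 29 = 4^2 = 16
  bit 4 = 1: r = r^2 * 26 mod 29 = 16^2 * 26 = 24*26 = 15
  -> s = B^a = 15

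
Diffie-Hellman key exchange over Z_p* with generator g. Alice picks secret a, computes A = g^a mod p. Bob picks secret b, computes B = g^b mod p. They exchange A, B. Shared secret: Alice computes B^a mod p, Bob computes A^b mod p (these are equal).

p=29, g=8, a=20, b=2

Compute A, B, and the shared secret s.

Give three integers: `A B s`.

Answer: 16 6 24

Derivation:
A = 8^20 mod 29  (bits of 20 = 10100)
  bit 0 = 1: r = r^2 * 8 mod 29 = 1^2 * 8 = 1*8 = 8
  bit 1 = 0: r = r^2 mod 29 = 8^2 = 6
  bit 2 = 1: r = r^2 * 8 mod 29 = 6^2 * 8 = 7*8 = 27
  bit 3 = 0: r = r^2 mod 29 = 27^2 = 4
  bit 4 = 0: r = r^2 mod 29 = 4^2 = 16
  -> A = 16
B = 8^2 mod 29  (bits of 2 = 10)
  bit 0 = 1: r = r^2 * 8 mod 29 = 1^2 * 8 = 1*8 = 8
  bit 1 = 0: r = r^2 mod 29 = 8^2 = 6
  -> B = 6
s = B^a = 6^20 mod 29  (bits of 20 = 10100)
  bit 0 = 1: r = r^2 * 6 mod 29 = 1^2 * 6 = 1*6 = 6
  bit 1 = 0: r = r^2 mod 29 = 6^2 = 7
  bit 2 = 1: r = r^2 * 6 mod 29 = 7^2 * 6 = 20*6 = 4
  bit 3 = 0: r = r^2 mod 29 = 4^2 = 16
  bit 4 = 0: r = r^2 mod 29 = 16^2 = 24
  -> s = B^a = 24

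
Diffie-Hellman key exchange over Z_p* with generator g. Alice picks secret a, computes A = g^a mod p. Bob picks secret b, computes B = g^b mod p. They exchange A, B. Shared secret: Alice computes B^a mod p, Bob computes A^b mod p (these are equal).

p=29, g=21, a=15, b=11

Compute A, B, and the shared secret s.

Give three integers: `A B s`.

Answer: 8 26 3

Derivation:
A = 21^15 mod 29  (bits of 15 = 1111)
  bit 0 = 1: r = r^2 * 21 mod 29 = 1^2 * 21 = 1*21 = 21
  bit 1 = 1: r = r^2 * 21 mod 29 = 21^2 * 21 = 6*21 = 10
  bit 2 = 1: r = r^2 * 21 mod 29 = 10^2 * 21 = 13*21 = 12
  bit 3 = 1: r = r^2 * 21 mod 29 = 12^2 * 21 = 28*21 = 8
  -> A = 8
B = 21^11 mod 29  (bits of 11 = 1011)
  bit 0 = 1: r = r^2 * 21 mod 29 = 1^2 * 21 = 1*21 = 21
  bit 1 = 0: r = r^2 mod 29 = 21^2 = 6
  bit 2 = 1: r = r^2 * 21 mod 29 = 6^2 * 21 = 7*21 = 2
  bit 3 = 1: r = r^2 * 21 mod 29 = 2^2 * 21 = 4*21 = 26
  -> B = 26
s = B^a = 26^15 mod 29  (bits of 15 = 1111)
  bit 0 = 1: r = r^2 * 26 mod 29 = 1^2 * 26 = 1*26 = 26
  bit 1 = 1: r = r^2 * 26 mod 29 = 26^2 * 26 = 9*26 = 2
  bit 2 = 1: r = r^2 * 26 mod 29 = 2^2 * 26 = 4*26 = 17
  bit 3 = 1: r = r^2 * 26 mod 29 = 17^2 * 26 = 28*26 = 3
  -> s = B^a = 3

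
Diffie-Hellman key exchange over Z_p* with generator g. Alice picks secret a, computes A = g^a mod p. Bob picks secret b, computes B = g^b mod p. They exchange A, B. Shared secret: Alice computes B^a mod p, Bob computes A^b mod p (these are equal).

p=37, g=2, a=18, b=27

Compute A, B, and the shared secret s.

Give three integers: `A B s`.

A = 2^18 mod 37  (bits of 18 = 10010)
  bit 0 = 1: r = r^2 * 2 mod 37 = 1^2 * 2 = 1*2 = 2
  bit 1 = 0: r = r^2 mod 37 = 2^2 = 4
  bit 2 = 0: r = r^2 mod 37 = 4^2 = 16
  bit 3 = 1: r = r^2 * 2 mod 37 = 16^2 * 2 = 34*2 = 31
  bit 4 = 0: r = r^2 mod 37 = 31^2 = 36
  -> A = 36
B = 2^27 mod 37  (bits of 27 = 11011)
  bit 0 = 1: r = r^2 * 2 mod 37 = 1^2 * 2 = 1*2 = 2
  bit 1 = 1: r = r^2 * 2 mod 37 = 2^2 * 2 = 4*2 = 8
  bit 2 = 0: r = r^2 mod 37 = 8^2 = 27
  bit 3 = 1: r = r^2 * 2 mod 37 = 27^2 * 2 = 26*2 = 15
  bit 4 = 1: r = r^2 * 2 mod 37 = 15^2 * 2 = 3*2 = 6
  -> B = 6
s = B^a = 6^18 mod 37  (bits of 18 = 10010)
  bit 0 = 1: r = r^2 * 6 mod 37 = 1^2 * 6 = 1*6 = 6
  bit 1 = 0: r = r^2 mod 37 = 6^2 = 36
  bit 2 = 0: r = r^2 mod 37 = 36^2 = 1
  bit 3 = 1: r = r^2 * 6 mod 37 = 1^2 * 6 = 1*6 = 6
  bit 4 = 0: r = r^2 mod 37 = 6^2 = 36
  -> s = B^a = 36

Answer: 36 6 36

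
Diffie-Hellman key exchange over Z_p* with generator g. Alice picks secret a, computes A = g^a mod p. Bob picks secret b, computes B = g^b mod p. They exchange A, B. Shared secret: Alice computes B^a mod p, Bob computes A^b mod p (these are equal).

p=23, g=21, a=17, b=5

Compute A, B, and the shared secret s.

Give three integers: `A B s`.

A = 21^17 mod 23  (bits of 17 = 10001)
  bit 0 = 1: r = r^2 * 21 mod 23 = 1^2 * 21 = 1*21 = 21
  bit 1 = 0: r = r^2 mod 23 = 21^2 = 4
  bit 2 = 0: r = r^2 mod 23 = 4^2 = 16
  bit 3 = 0: r = r^2 mod 23 = 16^2 = 3
  bit 4 = 1: r = r^2 * 21 mod 23 = 3^2 * 21 = 9*21 = 5
  -> A = 5
B = 21^5 mod 23  (bits of 5 = 101)
  bit 0 = 1: r = r^2 * 21 mod 23 = 1^2 * 21 = 1*21 = 21
  bit 1 = 0: r = r^2 mod 23 = 21^2 = 4
  bit 2 = 1: r = r^2 * 21 mod 23 = 4^2 * 21 = 16*21 = 14
  -> B = 14
s = B^a = 14^17 mod 23  (bits of 17 = 10001)
  bit 0 = 1: r = r^2 * 14 mod 23 = 1^2 * 14 = 1*14 = 14
  bit 1 = 0: r = r^2 mod 23 = 14^2 = 12
  bit 2 = 0: r = r^2 mod 23 = 12^2 = 6
  bit 3 = 0: r = r^2 mod 23 = 6^2 = 13
  bit 4 = 1: r = r^2 * 14 mod 23 = 13^2 * 14 = 8*14 = 20
  -> s = B^a = 20

Answer: 5 14 20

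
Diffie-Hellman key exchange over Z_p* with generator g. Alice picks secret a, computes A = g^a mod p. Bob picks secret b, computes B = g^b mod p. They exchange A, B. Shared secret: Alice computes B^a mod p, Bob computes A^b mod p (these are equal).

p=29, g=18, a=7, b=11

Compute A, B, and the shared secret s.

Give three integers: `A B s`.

Answer: 17 19 12

Derivation:
A = 18^7 mod 29  (bits of 7 = 111)
  bit 0 = 1: r = r^2 * 18 mod 29 = 1^2 * 18 = 1*18 = 18
  bit 1 = 1: r = r^2 * 18 mod 29 = 18^2 * 18 = 5*18 = 3
  bit 2 = 1: r = r^2 * 18 mod 29 = 3^2 * 18 = 9*18 = 17
  -> A = 17
B = 18^11 mod 29  (bits of 11 = 1011)
  bit 0 = 1: r = r^2 * 18 mod 29 = 1^2 * 18 = 1*18 = 18
  bit 1 = 0: r = r^2 mod 29 = 18^2 = 5
  bit 2 = 1: r = r^2 * 18 mod 29 = 5^2 * 18 = 25*18 = 15
  bit 3 = 1: r = r^2 * 18 mod 29 = 15^2 * 18 = 22*18 = 19
  -> B = 19
s = B^a = 19^7 mod 29  (bits of 7 = 111)
  bit 0 = 1: r = r^2 * 19 mod 29 = 1^2 * 19 = 1*19 = 19
  bit 1 = 1: r = r^2 * 19 mod 29 = 19^2 * 19 = 13*19 = 15
  bit 2 = 1: r = r^2 * 19 mod 29 = 15^2 * 19 = 22*19 = 12
  -> s = B^a = 12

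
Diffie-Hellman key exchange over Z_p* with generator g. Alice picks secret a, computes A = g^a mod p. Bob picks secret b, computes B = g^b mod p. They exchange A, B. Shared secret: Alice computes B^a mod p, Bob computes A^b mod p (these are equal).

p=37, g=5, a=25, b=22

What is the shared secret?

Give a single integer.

A = 5^25 mod 37  (bits of 25 = 11001)
  bit 0 = 1: r = r^2 * 5 mod 37 = 1^2 * 5 = 1*5 = 5
  bit 1 = 1: r = r^2 * 5 mod 37 = 5^2 * 5 = 25*5 = 14
  bit 2 = 0: r = r^2 mod 37 = 14^2 = 11
  bit 3 = 0: r = r^2 mod 37 = 11^2 = 10
  bit 4 = 1: r = r^2 * 5 mod 37 = 10^2 * 5 = 26*5 = 19
  -> A = 19
B = 5^22 mod 37  (bits of 22 = 10110)
  bit 0 = 1: r = r^2 * 5 mod 37 = 1^2 * 5 = 1*5 = 5
  bit 1 = 0: r = r^2 mod 37 = 5^2 = 25
  bit 2 = 1: r = r^2 * 5 mod 37 = 25^2 * 5 = 33*5 = 17
  bit 3 = 1: r = r^2 * 5 mod 37 = 17^2 * 5 = 30*5 = 2
  bit 4 = 0: r = r^2 mod 37 = 2^2 = 4
  -> B = 4
s = B^a = 4^25 mod 37  (bits of 25 = 11001)
  bit 0 = 1: r = r^2 * 4 mod 37 = 1^2 * 4 = 1*4 = 4
  bit 1 = 1: r = r^2 * 4 mod 37 = 4^2 * 4 = 16*4 = 27
  bit 2 = 0: r = r^2 mod 37 = 27^2 = 26
  bit 3 = 0: r = r^2 mod 37 = 26^2 = 10
  bit 4 = 1: r = r^2 * 4 mod 37 = 10^2 * 4 = 26*4 = 30
  -> s = B^a = 30

Answer: 30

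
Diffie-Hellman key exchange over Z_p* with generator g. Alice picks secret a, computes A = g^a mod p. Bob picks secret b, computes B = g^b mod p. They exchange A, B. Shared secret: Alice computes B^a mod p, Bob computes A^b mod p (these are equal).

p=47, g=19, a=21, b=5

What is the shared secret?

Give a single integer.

A = 19^21 mod 47  (bits of 21 = 10101)
  bit 0 = 1: r = r^2 * 19 mod 47 = 1^2 * 19 = 1*19 = 19
  bit 1 = 0: r = r^2 mod 47 = 19^2 = 32
  bit 2 = 1: r = r^2 * 19 mod 47 = 32^2 * 19 = 37*19 = 45
  bit 3 = 0: r = r^2 mod 47 = 45^2 = 4
  bit 4 = 1: r = r^2 * 19 mod 47 = 4^2 * 19 = 16*19 = 22
  -> A = 22
B = 19^5 mod 47  (bits of 5 = 101)
  bit 0 = 1: r = r^2 * 19 mod 47 = 1^2 * 19 = 1*19 = 19
  bit 1 = 0: r = r^2 mod 47 = 19^2 = 32
  bit 2 = 1: r = r^2 * 19 mod 47 = 32^2 * 19 = 37*19 = 45
  -> B = 45
s = B^a = 45^21 mod 47  (bits of 21 = 10101)
  bit 0 = 1: r = r^2 * 45 mod 47 = 1^2 * 45 = 1*45 = 45
  bit 1 = 0: r = r^2 mod 47 = 45^2 = 4
  bit 2 = 1: r = r^2 * 45 mod 47 = 4^2 * 45 = 16*45 = 15
  bit 3 = 0: r = r^2 mod 47 = 15^2 = 37
  bit 4 = 1: r = r^2 * 45 mod 47 = 37^2 * 45 = 6*45 = 35
  -> s = B^a = 35

Answer: 35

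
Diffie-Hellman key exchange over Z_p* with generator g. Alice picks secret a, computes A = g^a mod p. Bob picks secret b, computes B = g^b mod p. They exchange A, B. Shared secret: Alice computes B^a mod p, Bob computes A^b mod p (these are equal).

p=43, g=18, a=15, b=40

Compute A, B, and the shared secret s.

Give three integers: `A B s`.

Answer: 22 15 4

Derivation:
A = 18^15 mod 43  (bits of 15 = 1111)
  bit 0 = 1: r = r^2 * 18 mod 43 = 1^2 * 18 = 1*18 = 18
  bit 1 = 1: r = r^2 * 18 mod 43 = 18^2 * 18 = 23*18 = 27
  bit 2 = 1: r = r^2 * 18 mod 43 = 27^2 * 18 = 41*18 = 7
  bit 3 = 1: r = r^2 * 18 mod 43 = 7^2 * 18 = 6*18 = 22
  -> A = 22
B = 18^40 mod 43  (bits of 40 = 101000)
  bit 0 = 1: r = r^2 * 18 mod 43 = 1^2 * 18 = 1*18 = 18
  bit 1 = 0: r = r^2 mod 43 = 18^2 = 23
  bit 2 = 1: r = r^2 * 18 mod 43 = 23^2 * 18 = 13*18 = 19
  bit 3 = 0: r = r^2 mod 43 = 19^2 = 17
  bit 4 = 0: r = r^2 mod 43 = 17^2 = 31
  bit 5 = 0: r = r^2 mod 43 = 31^2 = 15
  -> B = 15
s = B^a = 15^15 mod 43  (bits of 15 = 1111)
  bit 0 = 1: r = r^2 * 15 mod 43 = 1^2 * 15 = 1*15 = 15
  bit 1 = 1: r = r^2 * 15 mod 43 = 15^2 * 15 = 10*15 = 21
  bit 2 = 1: r = r^2 * 15 mod 43 = 21^2 * 15 = 11*15 = 36
  bit 3 = 1: r = r^2 * 15 mod 43 = 36^2 * 15 = 6*15 = 4
  -> s = B^a = 4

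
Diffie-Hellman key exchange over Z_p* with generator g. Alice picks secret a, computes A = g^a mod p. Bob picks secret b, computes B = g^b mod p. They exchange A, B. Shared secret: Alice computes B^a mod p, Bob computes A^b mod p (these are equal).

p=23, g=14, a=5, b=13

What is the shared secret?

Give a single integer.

A = 14^5 mod 23  (bits of 5 = 101)
  bit 0 = 1: r = r^2 * 14 mod 23 = 1^2 * 14 = 1*14 = 14
  bit 1 = 0: r = r^2 mod 23 = 14^2 = 12
  bit 2 = 1: r = r^2 * 14 mod 23 = 12^2 * 14 = 6*14 = 15
  -> A = 15
B = 14^13 mod 23  (bits of 13 = 1101)
  bit 0 = 1: r = r^2 * 14 mod 23 = 1^2 * 14 = 1*14 = 14
  bit 1 = 1: r = r^2 * 14 mod 23 = 14^2 * 14 = 12*14 = 7
  bit 2 = 0: r = r^2 mod 23 = 7^2 = 3
  bit 3 = 1: r = r^2 * 14 mod 23 = 3^2 * 14 = 9*14 = 11
  -> B = 11
s = B^a = 11^5 mod 23  (bits of 5 = 101)
  bit 0 = 1: r = r^2 * 11 mod 23 = 1^2 * 11 = 1*11 = 11
  bit 1 = 0: r = r^2 mod 23 = 11^2 = 6
  bit 2 = 1: r = r^2 * 11 mod 23 = 6^2 * 11 = 13*11 = 5
  -> s = B^a = 5

Answer: 5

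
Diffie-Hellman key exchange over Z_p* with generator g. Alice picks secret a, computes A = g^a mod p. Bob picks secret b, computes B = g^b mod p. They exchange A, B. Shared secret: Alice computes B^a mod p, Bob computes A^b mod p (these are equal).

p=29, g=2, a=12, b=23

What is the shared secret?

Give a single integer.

Answer: 20

Derivation:
A = 2^12 mod 29  (bits of 12 = 1100)
  bit 0 = 1: r = r^2 * 2 mod 29 = 1^2 * 2 = 1*2 = 2
  bit 1 = 1: r = r^2 * 2 mod 29 = 2^2 * 2 = 4*2 = 8
  bit 2 = 0: r = r^2 mod 29 = 8^2 = 6
  bit 3 = 0: r = r^2 mod 29 = 6^2 = 7
  -> A = 7
B = 2^23 mod 29  (bits of 23 = 10111)
  bit 0 = 1: r = r^2 * 2 mod 29 = 1^2 * 2 = 1*2 = 2
  bit 1 = 0: r = r^2 mod 29 = 2^2 = 4
  bit 2 = 1: r = r^2 * 2 mod 29 = 4^2 * 2 = 16*2 = 3
  bit 3 = 1: r = r^2 * 2 mod 29 = 3^2 * 2 = 9*2 = 18
  bit 4 = 1: r = r^2 * 2 mod 29 = 18^2 * 2 = 5*2 = 10
  -> B = 10
s = B^a = 10^12 mod 29  (bits of 12 = 1100)
  bit 0 = 1: r = r^2 * 10 mod 29 = 1^2 * 10 = 1*10 = 10
  bit 1 = 1: r = r^2 * 10 mod 29 = 10^2 * 10 = 13*10 = 14
  bit 2 = 0: r = r^2 mod 29 = 14^2 = 22
  bit 3 = 0: r = r^2 mod 29 = 22^2 = 20
  -> s = B^a = 20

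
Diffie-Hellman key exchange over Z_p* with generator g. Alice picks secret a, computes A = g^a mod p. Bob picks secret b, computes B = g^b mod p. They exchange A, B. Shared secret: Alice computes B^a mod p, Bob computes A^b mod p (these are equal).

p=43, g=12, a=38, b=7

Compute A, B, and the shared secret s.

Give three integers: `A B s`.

Answer: 13 37 36

Derivation:
A = 12^38 mod 43  (bits of 38 = 100110)
  bit 0 = 1: r = r^2 * 12 mod 43 = 1^2 * 12 = 1*12 = 12
  bit 1 = 0: r = r^2 mod 43 = 12^2 = 15
  bit 2 = 0: r = r^2 mod 43 = 15^2 = 10
  bit 3 = 1: r = r^2 * 12 mod 43 = 10^2 * 12 = 14*12 = 39
  bit 4 = 1: r = r^2 * 12 mod 43 = 39^2 * 12 = 16*12 = 20
  bit 5 = 0: r = r^2 mod 43 = 20^2 = 13
  -> A = 13
B = 12^7 mod 43  (bits of 7 = 111)
  bit 0 = 1: r = r^2 * 12 mod 43 = 1^2 * 12 = 1*12 = 12
  bit 1 = 1: r = r^2 * 12 mod 43 = 12^2 * 12 = 15*12 = 8
  bit 2 = 1: r = r^2 * 12 mod 43 = 8^2 * 12 = 21*12 = 37
  -> B = 37
s = B^a = 37^38 mod 43  (bits of 38 = 100110)
  bit 0 = 1: r = r^2 * 37 mod 43 = 1^2 * 37 = 1*37 = 37
  bit 1 = 0: r = r^2 mod 43 = 37^2 = 36
  bit 2 = 0: r = r^2 mod 43 = 36^2 = 6
  bit 3 = 1: r = r^2 * 37 mod 43 = 6^2 * 37 = 36*37 = 42
  bit 4 = 1: r = r^2 * 37 mod 43 = 42^2 * 37 = 1*37 = 37
  bit 5 = 0: r = r^2 mod 43 = 37^2 = 36
  -> s = B^a = 36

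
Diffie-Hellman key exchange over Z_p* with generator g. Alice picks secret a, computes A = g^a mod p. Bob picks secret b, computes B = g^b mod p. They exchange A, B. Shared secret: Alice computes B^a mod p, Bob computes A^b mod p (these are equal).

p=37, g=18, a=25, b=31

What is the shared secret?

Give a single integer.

A = 18^25 mod 37  (bits of 25 = 11001)
  bit 0 = 1: r = r^2 * 18 mod 37 = 1^2 * 18 = 1*18 = 18
  bit 1 = 1: r = r^2 * 18 mod 37 = 18^2 * 18 = 28*18 = 23
  bit 2 = 0: r = r^2 mod 37 = 23^2 = 11
  bit 3 = 0: r = r^2 mod 37 = 11^2 = 10
  bit 4 = 1: r = r^2 * 18 mod 37 = 10^2 * 18 = 26*18 = 24
  -> A = 24
B = 18^31 mod 37  (bits of 31 = 11111)
  bit 0 = 1: r = r^2 * 18 mod 37 = 1^2 * 18 = 1*18 = 18
  bit 1 = 1: r = r^2 * 18 mod 37 = 18^2 * 18 = 28*18 = 23
  bit 2 = 1: r = r^2 * 18 mod 37 = 23^2 * 18 = 11*18 = 13
  bit 3 = 1: r = r^2 * 18 mod 37 = 13^2 * 18 = 21*18 = 8
  bit 4 = 1: r = r^2 * 18 mod 37 = 8^2 * 18 = 27*18 = 5
  -> B = 5
s = B^a = 5^25 mod 37  (bits of 25 = 11001)
  bit 0 = 1: r = r^2 * 5 mod 37 = 1^2 * 5 = 1*5 = 5
  bit 1 = 1: r = r^2 * 5 mod 37 = 5^2 * 5 = 25*5 = 14
  bit 2 = 0: r = r^2 mod 37 = 14^2 = 11
  bit 3 = 0: r = r^2 mod 37 = 11^2 = 10
  bit 4 = 1: r = r^2 * 5 mod 37 = 10^2 * 5 = 26*5 = 19
  -> s = B^a = 19

Answer: 19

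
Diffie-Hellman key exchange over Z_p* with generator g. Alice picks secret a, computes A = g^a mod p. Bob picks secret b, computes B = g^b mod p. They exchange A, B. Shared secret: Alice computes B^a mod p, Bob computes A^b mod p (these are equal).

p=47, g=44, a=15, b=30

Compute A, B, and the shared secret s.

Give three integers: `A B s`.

Answer: 5 25 36

Derivation:
A = 44^15 mod 47  (bits of 15 = 1111)
  bit 0 = 1: r = r^2 * 44 mod 47 = 1^2 * 44 = 1*44 = 44
  bit 1 = 1: r = r^2 * 44 mod 47 = 44^2 * 44 = 9*44 = 20
  bit 2 = 1: r = r^2 * 44 mod 47 = 20^2 * 44 = 24*44 = 22
  bit 3 = 1: r = r^2 * 44 mod 47 = 22^2 * 44 = 14*44 = 5
  -> A = 5
B = 44^30 mod 47  (bits of 30 = 11110)
  bit 0 = 1: r = r^2 * 44 mod 47 = 1^2 * 44 = 1*44 = 44
  bit 1 = 1: r = r^2 * 44 mod 47 = 44^2 * 44 = 9*44 = 20
  bit 2 = 1: r = r^2 * 44 mod 47 = 20^2 * 44 = 24*44 = 22
  bit 3 = 1: r = r^2 * 44 mod 47 = 22^2 * 44 = 14*44 = 5
  bit 4 = 0: r = r^2 mod 47 = 5^2 = 25
  -> B = 25
s = B^a = 25^15 mod 47  (bits of 15 = 1111)
  bit 0 = 1: r = r^2 * 25 mod 47 = 1^2 * 25 = 1*25 = 25
  bit 1 = 1: r = r^2 * 25 mod 47 = 25^2 * 25 = 14*25 = 21
  bit 2 = 1: r = r^2 * 25 mod 47 = 21^2 * 25 = 18*25 = 27
  bit 3 = 1: r = r^2 * 25 mod 47 = 27^2 * 25 = 24*25 = 36
  -> s = B^a = 36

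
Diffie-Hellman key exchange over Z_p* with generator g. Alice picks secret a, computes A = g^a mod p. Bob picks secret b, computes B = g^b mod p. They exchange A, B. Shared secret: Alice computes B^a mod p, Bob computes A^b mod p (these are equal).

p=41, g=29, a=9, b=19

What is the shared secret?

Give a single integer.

A = 29^9 mod 41  (bits of 9 = 1001)
  bit 0 = 1: r = r^2 * 29 mod 41 = 1^2 * 29 = 1*29 = 29
  bit 1 = 0: r = r^2 mod 41 = 29^2 = 21
  bit 2 = 0: r = r^2 mod 41 = 21^2 = 31
  bit 3 = 1: r = r^2 * 29 mod 41 = 31^2 * 29 = 18*29 = 30
  -> A = 30
B = 29^19 mod 41  (bits of 19 = 10011)
  bit 0 = 1: r = r^2 * 29 mod 41 = 1^2 * 29 = 1*29 = 29
  bit 1 = 0: r = r^2 mod 41 = 29^2 = 21
  bit 2 = 0: r = r^2 mod 41 = 21^2 = 31
  bit 3 = 1: r = r^2 * 29 mod 41 = 31^2 * 29 = 18*29 = 30
  bit 4 = 1: r = r^2 * 29 mod 41 = 30^2 * 29 = 39*29 = 24
  -> B = 24
s = B^a = 24^9 mod 41  (bits of 9 = 1001)
  bit 0 = 1: r = r^2 * 24 mod 41 = 1^2 * 24 = 1*24 = 24
  bit 1 = 0: r = r^2 mod 41 = 24^2 = 2
  bit 2 = 0: r = r^2 mod 41 = 2^2 = 4
  bit 3 = 1: r = r^2 * 24 mod 41 = 4^2 * 24 = 16*24 = 15
  -> s = B^a = 15

Answer: 15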